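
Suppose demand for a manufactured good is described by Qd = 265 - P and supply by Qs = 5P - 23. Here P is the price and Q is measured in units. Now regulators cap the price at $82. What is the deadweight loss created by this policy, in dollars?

Equilibrium: 265 - P = 5P - 23, so 288 = 6P and P* = 48, Q* = 217.
Since 82 is above P* = 48, the ceiling does not bind and the free-market outcome prevails.
Since the control does not bind, no trades are prevented and deadweight loss is zero.

0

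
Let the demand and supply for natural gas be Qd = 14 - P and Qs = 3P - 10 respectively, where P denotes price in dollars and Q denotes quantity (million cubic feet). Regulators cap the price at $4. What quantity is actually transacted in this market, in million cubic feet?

2

Setting quantity demanded equal to quantity supplied, 14 - P = 3P - 10, gives P* = 6 and Q* = 8.
Since 4 < 6, the ceiling is binding.
At P = 4: Qd = 14 - 4 = 10 and Qs = 3·4 - 10 = 2.
The quantity actually transacted is the short side, supply: 2.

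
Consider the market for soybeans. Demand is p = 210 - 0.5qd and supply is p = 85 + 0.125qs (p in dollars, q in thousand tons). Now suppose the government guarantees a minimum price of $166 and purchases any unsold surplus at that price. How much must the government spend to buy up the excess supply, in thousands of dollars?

Rearranging demand gives qd = 420 - 2p; rearranging supply gives qs = 8p - 680. In a free market, 420 - 2p = 8p - 680 gives the equilibrium p* = 110, q* = 200.
The floor of 166 is above the equilibrium price 110, so it binds.
At p = 166: qd = 420 - 2·166 = 88 and qs = 8·166 - 680 = 648.
Surplus = qs - qd = 560.
Government expenditure = surplus × support price = 560 × 166 = 92960.

92960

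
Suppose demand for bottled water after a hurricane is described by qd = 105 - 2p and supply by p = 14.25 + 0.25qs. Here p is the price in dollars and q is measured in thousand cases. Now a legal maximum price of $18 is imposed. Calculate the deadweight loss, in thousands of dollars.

Rearranging supply gives qs = 4p - 57. Equilibrium: 105 - 2p = 4p - 57, so 162 = 6p and p* = 27, q* = 51.
Because the ceiling (18) lies below the market-clearing price, it is binding.
At p = 18: qd = 105 - 2·18 = 69 and qs = 4·18 - 57 = 15.
Quantity traded falls to 15. At q = 15 the demand price is (105 - 15)/2 = 45 and the supply price is (57 + 15)/4 = 18.
Deadweight loss = ½ · (45 - 18) · (51 - 15) = ½ · 27 · 36 = 486.

486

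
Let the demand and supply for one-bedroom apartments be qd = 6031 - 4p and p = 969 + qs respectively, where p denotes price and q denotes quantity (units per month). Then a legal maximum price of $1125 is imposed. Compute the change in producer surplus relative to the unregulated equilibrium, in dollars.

Rearranging supply gives qs = p - 969. Setting quantity demanded equal to quantity supplied, 6031 - 4p = p - 969, gives p* = 1400 and q* = 431.
The ceiling of 1125 is below the equilibrium price 1400, so it binds.
At p = 1125: qd = 6031 - 4·1125 = 1531 and qs = 1125 - 969 = 156.
Producer surplus without the control is ½ · (1400 - 969) · 431 = 92880.5.
With the ceiling, producers sell 156 units at 1125, so PS = ½ · (1125 - 969) · 156 = 12168.
Change in producer surplus = 12168 - 92880.5 = -80712.5.

-80712.5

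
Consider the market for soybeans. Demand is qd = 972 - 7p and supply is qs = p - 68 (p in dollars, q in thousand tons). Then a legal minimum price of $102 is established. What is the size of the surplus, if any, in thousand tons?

0

Setting quantity demanded equal to quantity supplied, 972 - 7p = p - 68, gives p* = 130 and q* = 62.
Since 102 is below p* = 130, the floor does not bind and the free-market outcome prevails.
Since the control does not bind, there is no surplus.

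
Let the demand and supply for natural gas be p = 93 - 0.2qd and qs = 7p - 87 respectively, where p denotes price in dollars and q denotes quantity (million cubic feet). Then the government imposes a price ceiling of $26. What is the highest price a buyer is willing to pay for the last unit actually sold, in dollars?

Rearranging demand gives qd = 465 - 5p. Without the control the market clears where 465 - 5p = 7p - 87, i.e. p* = 46 and q* = 235.
Since 26 < 46, the ceiling is binding.
At p = 26: qd = 465 - 5·26 = 335 and qs = 7·26 - 87 = 95.
Only 95 units reach the market. On the demand curve, the marginal buyer's willingness to pay at q = 95 is (465 - 95)/5 = 74.

74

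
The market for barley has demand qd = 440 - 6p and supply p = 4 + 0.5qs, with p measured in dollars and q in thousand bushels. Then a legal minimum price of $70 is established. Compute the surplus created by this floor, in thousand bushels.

Rearranging supply gives qs = 2p - 8. Equilibrium: 440 - 6p = 2p - 8, so 448 = 8p and p* = 56, q* = 104.
The floor of 70 is above the equilibrium price 56, so it binds.
At p = 70: qd = 440 - 6·70 = 20 and qs = 2·70 - 8 = 132.
Surplus = qs - qd = 132 - 20 = 112.

112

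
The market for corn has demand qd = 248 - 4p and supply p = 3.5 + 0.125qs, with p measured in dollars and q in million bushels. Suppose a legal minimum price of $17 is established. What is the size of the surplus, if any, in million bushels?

0

Rearranging supply gives qs = 8p - 28. In a free market, 248 - 4p = 8p - 28 gives the equilibrium p* = 23, q* = 156.
Since 17 is below p* = 23, the floor does not bind and the free-market outcome prevails.
Since the control does not bind, there is no surplus.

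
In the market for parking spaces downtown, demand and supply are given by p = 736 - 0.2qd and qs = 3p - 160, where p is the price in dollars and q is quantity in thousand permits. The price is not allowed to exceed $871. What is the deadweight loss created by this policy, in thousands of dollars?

0

Rearranging demand gives qd = 3680 - 5p. Without the control the market clears where 3680 - 5p = 3p - 160, i.e. p* = 480 and q* = 1280.
Since 871 is above p* = 480, the ceiling does not bind and the free-market outcome prevails.
Since the control does not bind, no trades are prevented and deadweight loss is zero.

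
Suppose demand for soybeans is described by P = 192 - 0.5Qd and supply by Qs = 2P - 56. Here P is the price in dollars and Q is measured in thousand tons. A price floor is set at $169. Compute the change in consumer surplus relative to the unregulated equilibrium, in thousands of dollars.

Rearranging demand gives Qd = 384 - 2P. Equilibrium: 384 - 2P = 2P - 56, so 440 = 4P and P* = 110, Q* = 164.
Because the floor (169) lies above the market-clearing price, it is binding.
At P = 169: Qd = 384 - 2·169 = 46 and Qs = 2·169 - 56 = 282.
Consumer surplus without the control is ½ · (192 - 110) · 164 = 6724.
With the floor, consumers buy 46 units at 169, so CS = ½ · (192 - 169) · 46 = 529.
Change in consumer surplus = 529 - 6724 = -6195.

-6195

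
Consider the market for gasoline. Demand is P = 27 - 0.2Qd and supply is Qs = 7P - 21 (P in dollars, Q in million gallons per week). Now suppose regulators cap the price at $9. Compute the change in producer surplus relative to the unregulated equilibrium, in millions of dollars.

Rearranging demand gives Qd = 135 - 5P. Equilibrium: 135 - 5P = 7P - 21, so 156 = 12P and P* = 13, Q* = 70.
Since 9 < 13, the ceiling is binding.
At P = 9: Qd = 135 - 5·9 = 90 and Qs = 7·9 - 21 = 42.
Producer surplus without the control is ½ · (13 - 3) · 70 = 350.
With the ceiling, producers sell 42 units at 9, so PS = ½ · (9 - 3) · 42 = 126.
Change in producer surplus = 126 - 350 = -224.

-224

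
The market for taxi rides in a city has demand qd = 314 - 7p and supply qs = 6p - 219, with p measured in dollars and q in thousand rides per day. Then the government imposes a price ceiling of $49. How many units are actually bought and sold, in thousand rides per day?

Equilibrium: 314 - 7p = 6p - 219, so 533 = 13p and p* = 41, q* = 27.
The ceiling of 49 is above the equilibrium price 41, so it is not binding; the market clears at p* = 41, q* = 27.

27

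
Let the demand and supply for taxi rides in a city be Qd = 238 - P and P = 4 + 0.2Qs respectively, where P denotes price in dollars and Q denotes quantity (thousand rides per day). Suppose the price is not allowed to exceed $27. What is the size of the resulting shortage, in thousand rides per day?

96

Rearranging supply gives Qs = 5P - 20. Setting quantity demanded equal to quantity supplied, 238 - P = 5P - 20, gives P* = 43 and Q* = 195.
Because the ceiling (27) lies below the market-clearing price, it is binding.
At P = 27: Qd = 238 - 27 = 211 and Qs = 5·27 - 20 = 115.
Shortage = Qd - Qs = 211 - 115 = 96.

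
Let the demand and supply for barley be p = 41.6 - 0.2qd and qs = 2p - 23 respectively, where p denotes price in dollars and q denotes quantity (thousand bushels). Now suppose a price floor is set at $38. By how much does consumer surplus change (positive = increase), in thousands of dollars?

-152.5

Rearranging demand gives qd = 208 - 5p. Equilibrium: 208 - 5p = 2p - 23, so 231 = 7p and p* = 33, q* = 43.
Because the floor (38) lies above the market-clearing price, it is binding.
At p = 38: qd = 208 - 5·38 = 18 and qs = 2·38 - 23 = 53.
Consumer surplus without the control is ½ · (41.6 - 33) · 43 = 184.9.
With the floor, consumers buy 18 units at 38, so CS = ½ · (41.6 - 38) · 18 = 32.4.
Change in consumer surplus = 32.4 - 184.9 = -152.5.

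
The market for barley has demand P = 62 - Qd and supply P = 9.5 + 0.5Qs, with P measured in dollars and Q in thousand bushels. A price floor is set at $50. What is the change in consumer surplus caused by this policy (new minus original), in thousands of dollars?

Rearranging demand gives Qd = 62 - P; rearranging supply gives Qs = 2P - 19. Without the control the market clears where 62 - P = 2P - 19, i.e. P* = 27 and Q* = 35.
The floor of 50 is above the equilibrium price 27, so it binds.
At P = 50: Qd = 62 - 50 = 12 and Qs = 2·50 - 19 = 81.
Consumer surplus without the control is ½ · (62 - 27) · 35 = 612.5.
With the floor, consumers buy 12 units at 50, so CS = ½ · (62 - 50) · 12 = 72.
Change in consumer surplus = 72 - 612.5 = -540.5.

-540.5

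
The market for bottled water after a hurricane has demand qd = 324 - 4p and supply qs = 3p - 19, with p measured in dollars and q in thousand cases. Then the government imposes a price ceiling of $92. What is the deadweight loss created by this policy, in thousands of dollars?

Setting quantity demanded equal to quantity supplied, 324 - 4p = 3p - 19, gives p* = 49 and q* = 128.
Since 92 is above p* = 49, the ceiling does not bind and the free-market outcome prevails.
Since the control does not bind, no trades are prevented and deadweight loss is zero.

0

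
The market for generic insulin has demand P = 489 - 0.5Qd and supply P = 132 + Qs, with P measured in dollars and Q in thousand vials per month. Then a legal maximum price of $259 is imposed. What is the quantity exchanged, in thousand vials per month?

127

Rearranging demand gives Qd = 978 - 2P; rearranging supply gives Qs = P - 132. Equilibrium: 978 - 2P = P - 132, so 1110 = 3P and P* = 370, Q* = 238.
Since 259 < 370, the ceiling is binding.
At P = 259: Qd = 978 - 2·259 = 460 and Qs = 259 - 132 = 127.
The quantity actually transacted is the short side, supply: 127.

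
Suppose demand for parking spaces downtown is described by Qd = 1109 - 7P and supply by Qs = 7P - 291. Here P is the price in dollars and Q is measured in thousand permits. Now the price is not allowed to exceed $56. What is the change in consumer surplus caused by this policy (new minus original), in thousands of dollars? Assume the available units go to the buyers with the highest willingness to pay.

In a free market, 1109 - 7P = 7P - 291 gives the equilibrium P* = 100, Q* = 409.
The ceiling of 56 is below the equilibrium price 100, so it binds.
At P = 56: Qd = 1109 - 7·56 = 717 and Qs = 7·56 - 291 = 101.
Consumer surplus without the control is ½ · (1109/7 - 100) · 409 = 167281/14.
With the ceiling, 101 units are sold at 56 (assume they go to the highest-value buyers). The demand price at Q = 101 is 144, so CS = ½ · [(1109/7 - 56) + (144 - 56)] · 101 = 134633/14.
Change in consumer surplus = 134633/14 - 167281/14 = -2332.

-2332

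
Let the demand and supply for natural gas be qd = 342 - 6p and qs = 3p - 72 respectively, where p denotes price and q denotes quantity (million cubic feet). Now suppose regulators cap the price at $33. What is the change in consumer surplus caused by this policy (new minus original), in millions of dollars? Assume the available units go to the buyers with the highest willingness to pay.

Without the control the market clears where 342 - 6p = 3p - 72, i.e. p* = 46 and q* = 66.
The ceiling of 33 is below the equilibrium price 46, so it binds.
At p = 33: qd = 342 - 6·33 = 144 and qs = 3·33 - 72 = 27.
Consumer surplus without the control is ½ · (57 - 46) · 66 = 363.
With the ceiling, 27 units are sold at 33 (assume they go to the highest-value buyers). The demand price at q = 27 is 52.5, so CS = ½ · [(57 - 33) + (52.5 - 33)] · 27 = 587.25.
Change in consumer surplus = 587.25 - 363 = 224.25.

224.25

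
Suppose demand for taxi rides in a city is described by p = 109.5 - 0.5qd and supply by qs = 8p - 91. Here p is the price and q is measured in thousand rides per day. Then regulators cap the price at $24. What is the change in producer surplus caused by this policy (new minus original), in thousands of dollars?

-903

Rearranging demand gives qd = 219 - 2p. In a free market, 219 - 2p = 8p - 91 gives the equilibrium p* = 31, q* = 157.
Because the ceiling (24) lies below the market-clearing price, it is binding.
At p = 24: qd = 219 - 2·24 = 171 and qs = 8·24 - 91 = 101.
Producer surplus without the control is ½ · (31 - 11.375) · 157 = 1540.5625.
With the ceiling, producers sell 101 units at 24, so PS = ½ · (24 - 11.375) · 101 = 637.5625.
Change in producer surplus = 637.5625 - 1540.5625 = -903.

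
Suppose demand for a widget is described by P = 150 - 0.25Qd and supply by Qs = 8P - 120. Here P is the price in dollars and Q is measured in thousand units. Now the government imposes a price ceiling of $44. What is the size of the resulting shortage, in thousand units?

192

Rearranging demand gives Qd = 600 - 4P. Without the control the market clears where 600 - 4P = 8P - 120, i.e. P* = 60 and Q* = 360.
Because the ceiling (44) lies below the market-clearing price, it is binding.
At P = 44: Qd = 600 - 4·44 = 424 and Qs = 8·44 - 120 = 232.
Shortage = Qd - Qs = 424 - 232 = 192.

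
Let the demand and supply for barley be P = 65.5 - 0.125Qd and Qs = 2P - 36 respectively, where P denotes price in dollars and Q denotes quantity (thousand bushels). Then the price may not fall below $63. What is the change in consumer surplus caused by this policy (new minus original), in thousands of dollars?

-336

Rearranging demand gives Qd = 524 - 8P. Equilibrium: 524 - 8P = 2P - 36, so 560 = 10P and P* = 56, Q* = 76.
Since 63 > 56, the floor is binding.
At P = 63: Qd = 524 - 8·63 = 20 and Qs = 2·63 - 36 = 90.
Consumer surplus without the control is ½ · (65.5 - 56) · 76 = 361.
With the floor, consumers buy 20 units at 63, so CS = ½ · (65.5 - 63) · 20 = 25.
Change in consumer surplus = 25 - 361 = -336.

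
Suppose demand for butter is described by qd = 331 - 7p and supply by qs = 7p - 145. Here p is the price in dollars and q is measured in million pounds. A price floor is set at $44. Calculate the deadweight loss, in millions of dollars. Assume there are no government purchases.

Without the control the market clears where 331 - 7p = 7p - 145, i.e. p* = 34 and q* = 93.
The floor of 44 is above the equilibrium price 34, so it binds.
At p = 44: qd = 331 - 7·44 = 23 and qs = 7·44 - 145 = 163.
Quantity traded falls to 23. At q = 23 the demand price is (331 - 23)/7 = 44 and the supply price is (145 + 23)/7 = 24.
Deadweight loss = ½ · (44 - 24) · (93 - 23) = ½ · 20 · 70 = 700.

700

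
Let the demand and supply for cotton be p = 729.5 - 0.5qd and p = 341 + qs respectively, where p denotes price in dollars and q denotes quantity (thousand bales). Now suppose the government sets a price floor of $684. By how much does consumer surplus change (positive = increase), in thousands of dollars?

-14700

Rearranging demand gives qd = 1459 - 2p; rearranging supply gives qs = p - 341. Equilibrium: 1459 - 2p = p - 341, so 1800 = 3p and p* = 600, q* = 259.
The floor of 684 is above the equilibrium price 600, so it binds.
At p = 684: qd = 1459 - 2·684 = 91 and qs = 684 - 341 = 343.
Consumer surplus without the control is ½ · (729.5 - 600) · 259 = 16770.25.
With the floor, consumers buy 91 units at 684, so CS = ½ · (729.5 - 684) · 91 = 2070.25.
Change in consumer surplus = 2070.25 - 16770.25 = -14700.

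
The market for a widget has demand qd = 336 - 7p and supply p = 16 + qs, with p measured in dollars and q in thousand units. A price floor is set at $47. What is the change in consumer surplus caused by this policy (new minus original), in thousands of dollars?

Rearranging supply gives qs = p - 16. Equilibrium: 336 - 7p = p - 16, so 352 = 8p and p* = 44, q* = 28.
Because the floor (47) lies above the market-clearing price, it is binding.
At p = 47: qd = 336 - 7·47 = 7 and qs = 47 - 16 = 31.
Consumer surplus without the control is ½ · (48 - 44) · 28 = 56.
With the floor, consumers buy 7 units at 47, so CS = ½ · (48 - 47) · 7 = 3.5.
Change in consumer surplus = 3.5 - 56 = -52.5.

-52.5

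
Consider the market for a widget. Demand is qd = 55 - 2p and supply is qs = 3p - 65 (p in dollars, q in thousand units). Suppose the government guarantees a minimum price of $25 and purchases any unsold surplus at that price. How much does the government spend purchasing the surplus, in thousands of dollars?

125

Setting quantity demanded equal to quantity supplied, 55 - 2p = 3p - 65, gives p* = 24 and q* = 7.
Since 25 > 24, the floor is binding.
At p = 25: qd = 55 - 2·25 = 5 and qs = 3·25 - 65 = 10.
Surplus = qs - qd = 5.
Government expenditure = surplus × support price = 5 × 25 = 125.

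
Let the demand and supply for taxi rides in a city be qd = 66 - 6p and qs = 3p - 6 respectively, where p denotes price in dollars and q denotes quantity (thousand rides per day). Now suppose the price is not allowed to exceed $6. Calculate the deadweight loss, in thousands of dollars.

In a free market, 66 - 6p = 3p - 6 gives the equilibrium p* = 8, q* = 18.
The ceiling of 6 is below the equilibrium price 8, so it binds.
At p = 6: qd = 66 - 6·6 = 30 and qs = 3·6 - 6 = 12.
Quantity traded falls to 12. At q = 12 the demand price is (66 - 12)/6 = 9 and the supply price is (6 + 12)/3 = 6.
Deadweight loss = ½ · (9 - 6) · (18 - 12) = ½ · 3 · 6 = 9.

9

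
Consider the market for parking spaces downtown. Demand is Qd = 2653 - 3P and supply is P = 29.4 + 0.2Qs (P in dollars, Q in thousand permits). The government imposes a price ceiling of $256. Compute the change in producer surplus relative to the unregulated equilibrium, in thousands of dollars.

-128592

Rearranging supply gives Qs = 5P - 147. Setting quantity demanded equal to quantity supplied, 2653 - 3P = 5P - 147, gives P* = 350 and Q* = 1603.
The ceiling of 256 is below the equilibrium price 350, so it binds.
At P = 256: Qd = 2653 - 3·256 = 1885 and Qs = 5·256 - 147 = 1133.
Producer surplus without the control is ½ · (350 - 29.4) · 1603 = 256960.9.
With the ceiling, producers sell 1133 units at 256, so PS = ½ · (256 - 29.4) · 1133 = 128368.9.
Change in producer surplus = 128368.9 - 256960.9 = -128592.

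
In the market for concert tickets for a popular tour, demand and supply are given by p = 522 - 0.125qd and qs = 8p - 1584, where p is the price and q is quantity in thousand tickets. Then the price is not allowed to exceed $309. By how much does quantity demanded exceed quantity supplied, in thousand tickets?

816

Rearranging demand gives qd = 4176 - 8p. In a free market, 4176 - 8p = 8p - 1584 gives the equilibrium p* = 360, q* = 1296.
Since 309 < 360, the ceiling is binding.
At p = 309: qd = 4176 - 8·309 = 1704 and qs = 8·309 - 1584 = 888.
Shortage = qd - qs = 1704 - 888 = 816.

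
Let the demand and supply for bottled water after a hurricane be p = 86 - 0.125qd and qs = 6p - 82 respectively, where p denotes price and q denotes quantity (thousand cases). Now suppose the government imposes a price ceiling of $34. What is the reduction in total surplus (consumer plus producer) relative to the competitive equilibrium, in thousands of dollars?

2315.25

Rearranging demand gives qd = 688 - 8p. Setting quantity demanded equal to quantity supplied, 688 - 8p = 6p - 82, gives p* = 55 and q* = 248.
Since 34 < 55, the ceiling is binding.
At p = 34: qd = 688 - 8·34 = 416 and qs = 6·34 - 82 = 122.
Quantity traded falls to 122. At q = 122 the demand price is (688 - 122)/8 = 70.75 and the supply price is (82 + 122)/6 = 34.
Deadweight loss = ½ · (70.75 - 34) · (248 - 122) = ½ · 36.75 · 126 = 2315.25.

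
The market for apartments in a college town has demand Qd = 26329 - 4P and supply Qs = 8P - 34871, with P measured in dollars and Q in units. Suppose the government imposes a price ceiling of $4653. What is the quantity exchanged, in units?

Without the control the market clears where 26329 - 4P = 8P - 34871, i.e. P* = 5100 and Q* = 5929.
Since 4653 < 5100, the ceiling is binding.
At P = 4653: Qd = 26329 - 4·4653 = 7717 and Qs = 8·4653 - 34871 = 2353.
The quantity actually transacted is the short side, supply: 2353.

2353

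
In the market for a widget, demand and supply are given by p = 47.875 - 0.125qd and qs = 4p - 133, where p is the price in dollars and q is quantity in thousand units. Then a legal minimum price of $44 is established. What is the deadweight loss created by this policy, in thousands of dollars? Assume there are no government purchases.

12

Rearranging demand gives qd = 383 - 8p. Equilibrium: 383 - 8p = 4p - 133, so 516 = 12p and p* = 43, q* = 39.
Since 44 > 43, the floor is binding.
At p = 44: qd = 383 - 8·44 = 31 and qs = 4·44 - 133 = 43.
Quantity traded falls to 31. At q = 31 the demand price is (383 - 31)/8 = 44 and the supply price is (133 + 31)/4 = 41.
Deadweight loss = ½ · (44 - 41) · (39 - 31) = ½ · 3 · 8 = 12.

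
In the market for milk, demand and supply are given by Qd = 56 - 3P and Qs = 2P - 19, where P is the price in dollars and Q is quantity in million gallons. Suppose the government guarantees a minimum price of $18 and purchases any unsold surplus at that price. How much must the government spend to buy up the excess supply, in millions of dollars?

270

In a free market, 56 - 3P = 2P - 19 gives the equilibrium P* = 15, Q* = 11.
Because the floor (18) lies above the market-clearing price, it is binding.
At P = 18: Qd = 56 - 3·18 = 2 and Qs = 2·18 - 19 = 17.
Surplus = Qs - Qd = 15.
Government expenditure = surplus × support price = 15 × 18 = 270.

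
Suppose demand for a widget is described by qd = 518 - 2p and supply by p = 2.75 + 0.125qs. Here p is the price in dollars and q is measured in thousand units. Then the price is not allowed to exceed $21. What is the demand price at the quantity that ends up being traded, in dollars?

186

Rearranging supply gives qs = 8p - 22. Setting quantity demanded equal to quantity supplied, 518 - 2p = 8p - 22, gives p* = 54 and q* = 410.
Since 21 < 54, the ceiling is binding.
At p = 21: qd = 518 - 2·21 = 476 and qs = 8·21 - 22 = 146.
Only 146 units reach the market. On the demand curve, the marginal buyer's willingness to pay at q = 146 is (518 - 146)/2 = 186.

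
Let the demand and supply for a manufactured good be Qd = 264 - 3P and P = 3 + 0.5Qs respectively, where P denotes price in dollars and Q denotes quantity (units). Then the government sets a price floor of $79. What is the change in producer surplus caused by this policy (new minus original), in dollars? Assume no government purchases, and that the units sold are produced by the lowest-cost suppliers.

-731.25

Rearranging supply gives Qs = 2P - 6. Setting quantity demanded equal to quantity supplied, 264 - 3P = 2P - 6, gives P* = 54 and Q* = 102.
Because the floor (79) lies above the market-clearing price, it is binding.
At P = 79: Qd = 264 - 3·79 = 27 and Qs = 2·79 - 6 = 152.
Producer surplus without the control is ½ · (54 - 3) · 102 = 2601.
With the floor, 27 units are sold at 79. The supply price at Q = 27 is 16.5, so PS = ½ · [(79 - 3) + (79 - 16.5)] · 27 = 1869.75.
Change in producer surplus = 1869.75 - 2601 = -731.25.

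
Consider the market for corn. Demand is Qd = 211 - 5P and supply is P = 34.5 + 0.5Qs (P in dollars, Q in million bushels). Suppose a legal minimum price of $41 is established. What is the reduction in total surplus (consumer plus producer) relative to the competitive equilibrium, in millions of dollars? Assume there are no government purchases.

Rearranging supply gives Qs = 2P - 69. In a free market, 211 - 5P = 2P - 69 gives the equilibrium P* = 40, Q* = 11.
Because the floor (41) lies above the market-clearing price, it is binding.
At P = 41: Qd = 211 - 5·41 = 6 and Qs = 2·41 - 69 = 13.
Quantity traded falls to 6. At Q = 6 the demand price is (211 - 6)/5 = 41 and the supply price is (69 + 6)/2 = 37.5.
Deadweight loss = ½ · (41 - 37.5) · (11 - 6) = ½ · 3.5 · 5 = 8.75.

8.75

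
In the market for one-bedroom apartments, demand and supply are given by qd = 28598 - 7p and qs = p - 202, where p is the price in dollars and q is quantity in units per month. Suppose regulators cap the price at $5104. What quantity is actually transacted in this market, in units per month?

3398

Without the control the market clears where 28598 - 7p = p - 202, i.e. p* = 3600 and q* = 3398.
The ceiling of 5104 is above the equilibrium price 3600, so it is not binding; the market clears at p* = 3600, q* = 3398.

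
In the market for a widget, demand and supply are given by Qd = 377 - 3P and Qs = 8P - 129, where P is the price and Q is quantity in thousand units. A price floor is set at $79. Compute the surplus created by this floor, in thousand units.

In a free market, 377 - 3P = 8P - 129 gives the equilibrium P* = 46, Q* = 239.
Since 79 > 46, the floor is binding.
At P = 79: Qd = 377 - 3·79 = 140 and Qs = 8·79 - 129 = 503.
Surplus = Qs - Qd = 503 - 140 = 363.

363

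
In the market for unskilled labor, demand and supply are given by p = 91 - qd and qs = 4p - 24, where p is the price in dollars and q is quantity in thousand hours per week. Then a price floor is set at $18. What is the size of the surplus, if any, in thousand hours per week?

0

Rearranging demand gives qd = 91 - p. Equilibrium: 91 - p = 4p - 24, so 115 = 5p and p* = 23, q* = 68.
Since 18 is below p* = 23, the floor does not bind and the free-market outcome prevails.
Since the control does not bind, there is no surplus.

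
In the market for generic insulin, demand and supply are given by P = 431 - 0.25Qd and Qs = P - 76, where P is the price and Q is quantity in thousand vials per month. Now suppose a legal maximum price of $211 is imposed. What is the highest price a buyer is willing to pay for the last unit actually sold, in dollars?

397.25

Rearranging demand gives Qd = 1724 - 4P. In a free market, 1724 - 4P = P - 76 gives the equilibrium P* = 360, Q* = 284.
Because the ceiling (211) lies below the market-clearing price, it is binding.
At P = 211: Qd = 1724 - 4·211 = 880 and Qs = 211 - 76 = 135.
Only 135 units reach the market. On the demand curve, the marginal buyer's willingness to pay at Q = 135 is (1724 - 135)/4 = 397.25.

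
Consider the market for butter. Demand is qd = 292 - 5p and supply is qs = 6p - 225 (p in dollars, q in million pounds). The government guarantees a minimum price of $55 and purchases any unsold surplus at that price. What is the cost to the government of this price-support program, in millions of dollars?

4840

Setting quantity demanded equal to quantity supplied, 292 - 5p = 6p - 225, gives p* = 47 and q* = 57.
Since 55 > 47, the floor is binding.
At p = 55: qd = 292 - 5·55 = 17 and qs = 6·55 - 225 = 105.
Surplus = qs - qd = 88.
Government expenditure = surplus × support price = 88 × 55 = 4840.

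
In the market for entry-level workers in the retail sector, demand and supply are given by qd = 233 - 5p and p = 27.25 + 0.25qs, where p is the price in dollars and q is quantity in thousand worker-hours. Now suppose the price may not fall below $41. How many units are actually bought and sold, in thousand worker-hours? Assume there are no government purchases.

Rearranging supply gives qs = 4p - 109. Without the control the market clears where 233 - 5p = 4p - 109, i.e. p* = 38 and q* = 43.
The floor of 41 is above the equilibrium price 38, so it binds.
At p = 41: qd = 233 - 5·41 = 28 and qs = 4·41 - 109 = 55.
The quantity actually transacted is the short side, demand: 28.

28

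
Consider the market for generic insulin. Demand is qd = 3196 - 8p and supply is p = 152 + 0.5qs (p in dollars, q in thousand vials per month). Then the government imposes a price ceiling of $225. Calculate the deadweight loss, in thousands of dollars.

19531.25

Rearranging supply gives qs = 2p - 304. Without the control the market clears where 3196 - 8p = 2p - 304, i.e. p* = 350 and q* = 396.
Because the ceiling (225) lies below the market-clearing price, it is binding.
At p = 225: qd = 3196 - 8·225 = 1396 and qs = 2·225 - 304 = 146.
Quantity traded falls to 146. At q = 146 the demand price is (3196 - 146)/8 = 381.25 and the supply price is (304 + 146)/2 = 225.
Deadweight loss = ½ · (381.25 - 225) · (396 - 146) = ½ · 156.25 · 250 = 19531.25.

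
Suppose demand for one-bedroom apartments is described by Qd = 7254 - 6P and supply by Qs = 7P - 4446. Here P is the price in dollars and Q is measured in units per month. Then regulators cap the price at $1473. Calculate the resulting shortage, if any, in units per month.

0

Without the control the market clears where 7254 - 6P = 7P - 4446, i.e. P* = 900 and Q* = 1854.
The ceiling of 1473 is above the equilibrium price 900, so it is not binding; the market clears at P* = 900, Q* = 1854.
Since the control does not bind, there is no shortage.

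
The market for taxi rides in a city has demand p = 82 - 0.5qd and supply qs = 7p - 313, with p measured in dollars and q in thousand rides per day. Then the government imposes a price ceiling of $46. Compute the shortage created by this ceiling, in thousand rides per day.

63

Rearranging demand gives qd = 164 - 2p. In a free market, 164 - 2p = 7p - 313 gives the equilibrium p* = 53, q* = 58.
Since 46 < 53, the ceiling is binding.
At p = 46: qd = 164 - 2·46 = 72 and qs = 7·46 - 313 = 9.
Shortage = qd - qs = 72 - 9 = 63.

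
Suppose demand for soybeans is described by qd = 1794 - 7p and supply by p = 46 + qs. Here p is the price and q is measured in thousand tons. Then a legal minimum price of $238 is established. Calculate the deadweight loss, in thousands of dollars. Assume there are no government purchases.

Rearranging supply gives qs = p - 46. Without the control the market clears where 1794 - 7p = p - 46, i.e. p* = 230 and q* = 184.
The floor of 238 is above the equilibrium price 230, so it binds.
At p = 238: qd = 1794 - 7·238 = 128 and qs = 238 - 46 = 192.
Quantity traded falls to 128. At q = 128 the demand price is (1794 - 128)/7 = 238 and the supply price is 46 + 128 = 174.
Deadweight loss = ½ · (238 - 174) · (184 - 128) = ½ · 64 · 56 = 1792.

1792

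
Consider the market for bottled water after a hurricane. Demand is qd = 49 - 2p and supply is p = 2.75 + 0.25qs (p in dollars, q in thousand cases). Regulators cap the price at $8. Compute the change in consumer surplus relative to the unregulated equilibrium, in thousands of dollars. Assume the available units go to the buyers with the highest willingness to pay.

26

Rearranging supply gives qs = 4p - 11. Without the control the market clears where 49 - 2p = 4p - 11, i.e. p* = 10 and q* = 29.
Because the ceiling (8) lies below the market-clearing price, it is binding.
At p = 8: qd = 49 - 2·8 = 33 and qs = 4·8 - 11 = 21.
Consumer surplus without the control is ½ · (24.5 - 10) · 29 = 210.25.
With the ceiling, 21 units are sold at 8 (assume they go to the highest-value buyers). The demand price at q = 21 is 14, so CS = ½ · [(24.5 - 8) + (14 - 8)] · 21 = 236.25.
Change in consumer surplus = 236.25 - 210.25 = 26.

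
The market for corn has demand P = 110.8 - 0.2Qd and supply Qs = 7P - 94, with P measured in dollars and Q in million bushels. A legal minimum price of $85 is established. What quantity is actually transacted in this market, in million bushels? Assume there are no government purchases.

Rearranging demand gives Qd = 554 - 5P. Without the control the market clears where 554 - 5P = 7P - 94, i.e. P* = 54 and Q* = 284.
Since 85 > 54, the floor is binding.
At P = 85: Qd = 554 - 5·85 = 129 and Qs = 7·85 - 94 = 501.
The quantity actually transacted is the short side, demand: 129.

129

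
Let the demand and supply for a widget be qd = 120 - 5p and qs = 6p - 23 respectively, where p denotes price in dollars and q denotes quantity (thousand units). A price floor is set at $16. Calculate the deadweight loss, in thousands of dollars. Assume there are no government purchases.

Setting quantity demanded equal to quantity supplied, 120 - 5p = 6p - 23, gives p* = 13 and q* = 55.
The floor of 16 is above the equilibrium price 13, so it binds.
At p = 16: qd = 120 - 5·16 = 40 and qs = 6·16 - 23 = 73.
Quantity traded falls to 40. At q = 40 the demand price is (120 - 40)/5 = 16 and the supply price is (23 + 40)/6 = 10.5.
Deadweight loss = ½ · (16 - 10.5) · (55 - 40) = ½ · 5.5 · 15 = 41.25.

41.25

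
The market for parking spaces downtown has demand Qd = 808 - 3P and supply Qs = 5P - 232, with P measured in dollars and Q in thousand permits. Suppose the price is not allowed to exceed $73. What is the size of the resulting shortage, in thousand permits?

In a free market, 808 - 3P = 5P - 232 gives the equilibrium P* = 130, Q* = 418.
Since 73 < 130, the ceiling is binding.
At P = 73: Qd = 808 - 3·73 = 589 and Qs = 5·73 - 232 = 133.
Shortage = Qd - Qs = 589 - 133 = 456.

456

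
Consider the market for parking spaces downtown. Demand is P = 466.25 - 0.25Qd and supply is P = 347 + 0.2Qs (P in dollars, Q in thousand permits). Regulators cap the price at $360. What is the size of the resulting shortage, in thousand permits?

Rearranging demand gives Qd = 1865 - 4P; rearranging supply gives Qs = 5P - 1735. Setting quantity demanded equal to quantity supplied, 1865 - 4P = 5P - 1735, gives P* = 400 and Q* = 265.
Since 360 < 400, the ceiling is binding.
At P = 360: Qd = 1865 - 4·360 = 425 and Qs = 5·360 - 1735 = 65.
Shortage = Qd - Qs = 425 - 65 = 360.

360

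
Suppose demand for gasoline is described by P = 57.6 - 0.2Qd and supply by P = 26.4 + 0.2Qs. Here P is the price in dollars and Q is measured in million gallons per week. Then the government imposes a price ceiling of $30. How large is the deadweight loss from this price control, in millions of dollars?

Rearranging demand gives Qd = 288 - 5P; rearranging supply gives Qs = 5P - 132. In a free market, 288 - 5P = 5P - 132 gives the equilibrium P* = 42, Q* = 78.
Since 30 < 42, the ceiling is binding.
At P = 30: Qd = 288 - 5·30 = 138 and Qs = 5·30 - 132 = 18.
Quantity traded falls to 18. At Q = 18 the demand price is (288 - 18)/5 = 54 and the supply price is (132 + 18)/5 = 30.
Deadweight loss = ½ · (54 - 30) · (78 - 18) = ½ · 24 · 60 = 720.

720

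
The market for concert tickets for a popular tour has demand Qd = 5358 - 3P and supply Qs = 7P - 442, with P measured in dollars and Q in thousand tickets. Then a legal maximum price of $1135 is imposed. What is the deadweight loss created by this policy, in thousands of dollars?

Equilibrium: 5358 - 3P = 7P - 442, so 5800 = 10P and P* = 580, Q* = 3618.
Since 1135 is above P* = 580, the ceiling does not bind and the free-market outcome prevails.
Since the control does not bind, no trades are prevented and deadweight loss is zero.

0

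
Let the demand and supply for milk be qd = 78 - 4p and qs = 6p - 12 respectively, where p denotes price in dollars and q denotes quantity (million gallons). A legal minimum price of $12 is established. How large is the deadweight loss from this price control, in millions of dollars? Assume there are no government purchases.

Equilibrium: 78 - 4p = 6p - 12, so 90 = 10p and p* = 9, q* = 42.
Since 12 > 9, the floor is binding.
At p = 12: qd = 78 - 4·12 = 30 and qs = 6·12 - 12 = 60.
Quantity traded falls to 30. At q = 30 the demand price is (78 - 30)/4 = 12 and the supply price is (12 + 30)/6 = 7.
Deadweight loss = ½ · (12 - 7) · (42 - 30) = ½ · 5 · 12 = 30.

30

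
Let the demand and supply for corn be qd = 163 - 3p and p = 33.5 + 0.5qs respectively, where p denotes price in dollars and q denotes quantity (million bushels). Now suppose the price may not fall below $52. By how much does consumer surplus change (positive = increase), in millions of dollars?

Rearranging supply gives qs = 2p - 67. Setting quantity demanded equal to quantity supplied, 163 - 3p = 2p - 67, gives p* = 46 and q* = 25.
Since 52 > 46, the floor is binding.
At p = 52: qd = 163 - 3·52 = 7 and qs = 2·52 - 67 = 37.
Consumer surplus without the control is ½ · (163/3 - 46) · 25 = 625/6.
With the floor, consumers buy 7 units at 52, so CS = ½ · (163/3 - 52) · 7 = 49/6.
Change in consumer surplus = 49/6 - 625/6 = -96.

-96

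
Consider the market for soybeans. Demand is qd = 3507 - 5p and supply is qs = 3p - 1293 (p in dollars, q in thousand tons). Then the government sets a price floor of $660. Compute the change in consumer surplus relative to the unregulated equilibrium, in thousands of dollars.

Without the control the market clears where 3507 - 5p = 3p - 1293, i.e. p* = 600 and q* = 507.
Because the floor (660) lies above the market-clearing price, it is binding.
At p = 660: qd = 3507 - 5·660 = 207 and qs = 3·660 - 1293 = 687.
Consumer surplus without the control is ½ · (701.4 - 600) · 507 = 25704.9.
With the floor, consumers buy 207 units at 660, so CS = ½ · (701.4 - 660) · 207 = 4284.9.
Change in consumer surplus = 4284.9 - 25704.9 = -21420.

-21420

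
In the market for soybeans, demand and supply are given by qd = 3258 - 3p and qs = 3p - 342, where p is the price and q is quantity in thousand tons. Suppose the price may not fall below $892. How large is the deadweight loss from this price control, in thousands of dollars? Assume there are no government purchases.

Equilibrium: 3258 - 3p = 3p - 342, so 3600 = 6p and p* = 600, q* = 1458.
Since 892 > 600, the floor is binding.
At p = 892: qd = 3258 - 3·892 = 582 and qs = 3·892 - 342 = 2334.
Quantity traded falls to 582. At q = 582 the demand price is (3258 - 582)/3 = 892 and the supply price is (342 + 582)/3 = 308.
Deadweight loss = ½ · (892 - 308) · (1458 - 582) = ½ · 584 · 876 = 255792.

255792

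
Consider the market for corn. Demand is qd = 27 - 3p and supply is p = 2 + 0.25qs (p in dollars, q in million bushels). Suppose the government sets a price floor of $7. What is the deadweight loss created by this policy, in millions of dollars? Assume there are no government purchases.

10.5

Rearranging supply gives qs = 4p - 8. In a free market, 27 - 3p = 4p - 8 gives the equilibrium p* = 5, q* = 12.
Because the floor (7) lies above the market-clearing price, it is binding.
At p = 7: qd = 27 - 3·7 = 6 and qs = 4·7 - 8 = 20.
Quantity traded falls to 6. At q = 6 the demand price is (27 - 6)/3 = 7 and the supply price is (8 + 6)/4 = 3.5.
Deadweight loss = ½ · (7 - 3.5) · (12 - 6) = ½ · 3.5 · 6 = 10.5.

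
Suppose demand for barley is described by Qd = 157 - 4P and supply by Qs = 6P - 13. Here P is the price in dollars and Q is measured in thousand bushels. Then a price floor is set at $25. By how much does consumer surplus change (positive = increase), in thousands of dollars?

Without the control the market clears where 157 - 4P = 6P - 13, i.e. P* = 17 and Q* = 89.
The floor of 25 is above the equilibrium price 17, so it binds.
At P = 25: Qd = 157 - 4·25 = 57 and Qs = 6·25 - 13 = 137.
Consumer surplus without the control is ½ · (39.25 - 17) · 89 = 990.125.
With the floor, consumers buy 57 units at 25, so CS = ½ · (39.25 - 25) · 57 = 406.125.
Change in consumer surplus = 406.125 - 990.125 = -584.

-584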